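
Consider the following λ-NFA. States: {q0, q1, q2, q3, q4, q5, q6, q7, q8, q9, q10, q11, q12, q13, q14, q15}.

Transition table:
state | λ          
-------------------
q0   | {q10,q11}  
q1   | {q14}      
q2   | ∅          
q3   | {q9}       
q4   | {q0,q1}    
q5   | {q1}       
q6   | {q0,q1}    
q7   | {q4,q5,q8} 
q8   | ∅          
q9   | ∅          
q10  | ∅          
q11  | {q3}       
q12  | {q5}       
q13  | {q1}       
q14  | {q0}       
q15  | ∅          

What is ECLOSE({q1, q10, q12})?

{q0, q1, q3, q5, q9, q10, q11, q12, q14}

Start with {q1, q10, q12}.
From q1 via λ: add q14.
From q12 via λ: add q5.
From q14 via λ: add q0.
From q0 via λ: add q11.
From q11 via λ: add q3.
From q3 via λ: add q9.
No new states can be added; the closed set is {q0, q1, q3, q5, q9, q10, q11, q12, q14}.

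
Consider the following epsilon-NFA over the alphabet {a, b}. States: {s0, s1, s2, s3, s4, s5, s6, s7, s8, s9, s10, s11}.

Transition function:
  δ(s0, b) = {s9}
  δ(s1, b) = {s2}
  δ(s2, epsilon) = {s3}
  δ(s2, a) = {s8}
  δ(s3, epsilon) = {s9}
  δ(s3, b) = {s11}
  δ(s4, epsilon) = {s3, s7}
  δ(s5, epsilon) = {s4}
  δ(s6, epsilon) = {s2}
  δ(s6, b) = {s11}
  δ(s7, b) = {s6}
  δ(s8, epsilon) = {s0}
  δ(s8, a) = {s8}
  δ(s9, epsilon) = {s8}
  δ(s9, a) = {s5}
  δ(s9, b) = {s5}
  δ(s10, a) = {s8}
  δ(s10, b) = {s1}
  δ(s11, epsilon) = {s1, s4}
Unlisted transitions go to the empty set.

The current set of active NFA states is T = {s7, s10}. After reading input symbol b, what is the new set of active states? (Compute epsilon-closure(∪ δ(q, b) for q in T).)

{s0, s1, s2, s3, s6, s8, s9}

s7 on b → {s6}.
s10 on b → {s1}.
Union after reading b: {s1, s6}.
Now take the epsilon-closure:
From s6 via epsilon: add s2.
From s2 via epsilon: add s3.
From s3 via epsilon: add s9.
From s9 via epsilon: add s8.
From s8 via epsilon: add s0.
No new states can be added; the closed set is {s0, s1, s2, s3, s6, s8, s9}.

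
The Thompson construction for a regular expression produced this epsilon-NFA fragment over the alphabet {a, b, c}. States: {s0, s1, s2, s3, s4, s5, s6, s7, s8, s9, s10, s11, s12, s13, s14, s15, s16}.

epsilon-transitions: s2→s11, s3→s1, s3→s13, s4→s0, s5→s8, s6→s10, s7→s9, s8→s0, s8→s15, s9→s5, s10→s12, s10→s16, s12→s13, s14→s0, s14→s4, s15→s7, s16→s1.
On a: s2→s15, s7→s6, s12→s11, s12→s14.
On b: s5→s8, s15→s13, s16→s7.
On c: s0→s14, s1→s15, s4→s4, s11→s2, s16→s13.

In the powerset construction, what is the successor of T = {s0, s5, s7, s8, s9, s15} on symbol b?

s5 on b → {s8}.
s15 on b → {s13}.
No b-transition from s0, s7, s8, s9.
Union after reading b: {s8, s13}.
Now take the epsilon-closure:
From s8 via epsilon: add s0, s15.
From s15 via epsilon: add s7.
From s7 via epsilon: add s9.
From s9 via epsilon: add s5.
No new states can be added; the closed set is {s0, s5, s7, s8, s9, s13, s15}.

{s0, s5, s7, s8, s9, s13, s15}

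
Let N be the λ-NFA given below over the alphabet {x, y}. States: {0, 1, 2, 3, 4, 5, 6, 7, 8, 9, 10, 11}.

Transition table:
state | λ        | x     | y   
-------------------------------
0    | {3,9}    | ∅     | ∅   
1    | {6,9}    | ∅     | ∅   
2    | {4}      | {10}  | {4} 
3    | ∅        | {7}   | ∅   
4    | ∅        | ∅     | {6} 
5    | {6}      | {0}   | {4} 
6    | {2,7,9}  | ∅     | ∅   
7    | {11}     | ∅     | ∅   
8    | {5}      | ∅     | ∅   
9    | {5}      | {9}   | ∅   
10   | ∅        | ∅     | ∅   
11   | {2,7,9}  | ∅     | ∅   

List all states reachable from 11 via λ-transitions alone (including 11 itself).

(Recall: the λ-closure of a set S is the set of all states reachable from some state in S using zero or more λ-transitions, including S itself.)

{2, 4, 5, 6, 7, 9, 11}

Start with {11}.
From 11 via λ: add 2, 7, 9.
From 2 via λ: add 4.
From 9 via λ: add 5.
From 5 via λ: add 6.
No new states can be added; the closed set is {2, 4, 5, 6, 7, 9, 11}.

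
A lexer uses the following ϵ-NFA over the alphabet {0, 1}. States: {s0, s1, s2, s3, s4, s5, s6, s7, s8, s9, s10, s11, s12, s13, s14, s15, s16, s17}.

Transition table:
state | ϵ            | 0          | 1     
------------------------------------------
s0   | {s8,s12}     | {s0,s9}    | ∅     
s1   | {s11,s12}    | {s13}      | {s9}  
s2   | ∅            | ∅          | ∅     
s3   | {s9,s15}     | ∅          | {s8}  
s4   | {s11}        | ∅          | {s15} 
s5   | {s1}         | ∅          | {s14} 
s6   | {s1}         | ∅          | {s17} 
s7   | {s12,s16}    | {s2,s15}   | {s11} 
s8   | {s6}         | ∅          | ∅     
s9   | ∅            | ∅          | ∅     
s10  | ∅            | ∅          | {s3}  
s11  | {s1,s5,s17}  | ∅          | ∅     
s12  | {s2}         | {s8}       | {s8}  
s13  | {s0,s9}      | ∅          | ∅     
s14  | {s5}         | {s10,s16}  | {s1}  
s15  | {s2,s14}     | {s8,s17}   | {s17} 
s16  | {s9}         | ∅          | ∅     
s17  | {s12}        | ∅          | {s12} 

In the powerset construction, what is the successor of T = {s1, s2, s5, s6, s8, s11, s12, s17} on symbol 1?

s1 on 1 → {s9}.
s5 on 1 → {s14}.
s6 on 1 → {s17}.
s12 on 1 → {s8}.
s17 on 1 → {s12}.
No 1-transition from s2, s8, s11.
Union after reading 1: {s8, s9, s12, s14, s17}.
Now take the ϵ-closure:
From s8 via ϵ: add s6.
From s12 via ϵ: add s2.
From s14 via ϵ: add s5.
From s5 via ϵ: add s1.
From s1 via ϵ: add s11.
No new states can be added; the closed set is {s1, s2, s5, s6, s8, s9, s11, s12, s14, s17}.

{s1, s2, s5, s6, s8, s9, s11, s12, s14, s17}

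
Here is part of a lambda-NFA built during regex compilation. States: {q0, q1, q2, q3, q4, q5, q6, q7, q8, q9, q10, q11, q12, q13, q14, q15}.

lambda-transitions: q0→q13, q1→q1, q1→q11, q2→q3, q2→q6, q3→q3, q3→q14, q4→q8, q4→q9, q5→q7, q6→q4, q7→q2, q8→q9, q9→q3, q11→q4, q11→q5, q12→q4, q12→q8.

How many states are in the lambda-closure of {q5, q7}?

9

Start with {q5, q7}.
From q7 via lambda: add q2.
From q2 via lambda: add q3, q6.
From q3 via lambda: add q14.
From q6 via lambda: add q4.
From q4 via lambda: add q8, q9.
lambda-closure = {q2, q3, q4, q5, q6, q7, q8, q9, q14}, which has 9 states.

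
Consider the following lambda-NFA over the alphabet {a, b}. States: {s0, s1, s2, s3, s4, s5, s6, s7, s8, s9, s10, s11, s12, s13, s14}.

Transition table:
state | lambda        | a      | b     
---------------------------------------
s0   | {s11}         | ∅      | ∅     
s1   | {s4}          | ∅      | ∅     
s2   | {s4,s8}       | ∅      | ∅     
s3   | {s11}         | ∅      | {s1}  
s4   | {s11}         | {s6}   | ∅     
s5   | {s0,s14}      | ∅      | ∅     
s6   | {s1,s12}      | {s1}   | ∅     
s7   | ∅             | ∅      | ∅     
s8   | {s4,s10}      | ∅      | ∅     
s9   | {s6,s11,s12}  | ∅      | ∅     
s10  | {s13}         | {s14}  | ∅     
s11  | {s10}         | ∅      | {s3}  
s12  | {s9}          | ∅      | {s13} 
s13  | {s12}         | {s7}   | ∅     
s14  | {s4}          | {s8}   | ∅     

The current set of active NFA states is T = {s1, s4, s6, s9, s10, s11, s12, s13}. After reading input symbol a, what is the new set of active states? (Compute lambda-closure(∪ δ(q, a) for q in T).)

{s1, s4, s6, s7, s9, s10, s11, s12, s13, s14}

s4 on a → {s6}.
s6 on a → {s1}.
s10 on a → {s14}.
s13 on a → {s7}.
No a-transition from s1, s9, s11, s12.
Union after reading a: {s1, s6, s7, s14}.
Now take the lambda-closure:
From s1 via lambda: add s4.
From s6 via lambda: add s12.
From s4 via lambda: add s11.
From s12 via lambda: add s9.
From s11 via lambda: add s10.
From s10 via lambda: add s13.
No new states can be added; the closed set is {s1, s4, s6, s7, s9, s10, s11, s12, s13, s14}.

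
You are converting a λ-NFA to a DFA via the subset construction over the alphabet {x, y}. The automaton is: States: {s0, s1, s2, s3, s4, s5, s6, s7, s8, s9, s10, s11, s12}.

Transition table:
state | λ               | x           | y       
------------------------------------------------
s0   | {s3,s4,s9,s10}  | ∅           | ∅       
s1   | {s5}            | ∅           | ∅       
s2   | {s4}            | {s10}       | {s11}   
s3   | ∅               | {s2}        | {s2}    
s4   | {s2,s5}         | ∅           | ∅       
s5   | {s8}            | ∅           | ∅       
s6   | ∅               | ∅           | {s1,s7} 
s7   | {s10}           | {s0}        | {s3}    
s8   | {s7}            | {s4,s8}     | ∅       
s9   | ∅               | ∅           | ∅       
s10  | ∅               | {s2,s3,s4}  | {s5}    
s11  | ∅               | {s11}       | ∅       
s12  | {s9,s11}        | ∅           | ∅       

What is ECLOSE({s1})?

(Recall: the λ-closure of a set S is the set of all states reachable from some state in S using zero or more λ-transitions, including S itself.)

Start with {s1}.
From s1 via λ: add s5.
From s5 via λ: add s8.
From s8 via λ: add s7.
From s7 via λ: add s10.
No new states can be added; the closed set is {s1, s5, s7, s8, s10}.

{s1, s5, s7, s8, s10}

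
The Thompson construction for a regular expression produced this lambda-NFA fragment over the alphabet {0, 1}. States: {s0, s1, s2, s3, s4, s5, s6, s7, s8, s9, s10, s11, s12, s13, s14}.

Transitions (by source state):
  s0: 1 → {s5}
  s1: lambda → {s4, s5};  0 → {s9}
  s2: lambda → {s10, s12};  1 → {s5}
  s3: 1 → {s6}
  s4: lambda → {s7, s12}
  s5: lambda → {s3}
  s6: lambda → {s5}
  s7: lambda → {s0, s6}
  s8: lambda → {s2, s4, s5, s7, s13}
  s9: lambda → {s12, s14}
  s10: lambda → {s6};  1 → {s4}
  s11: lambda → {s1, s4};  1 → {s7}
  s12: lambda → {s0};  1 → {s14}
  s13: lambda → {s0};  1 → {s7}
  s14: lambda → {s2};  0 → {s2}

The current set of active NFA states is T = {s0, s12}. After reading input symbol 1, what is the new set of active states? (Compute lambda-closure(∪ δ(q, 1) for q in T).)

s0 on 1 → {s5}.
s12 on 1 → {s14}.
Union after reading 1: {s5, s14}.
Now take the lambda-closure:
From s5 via lambda: add s3.
From s14 via lambda: add s2.
From s2 via lambda: add s10, s12.
From s10 via lambda: add s6.
From s12 via lambda: add s0.
No new states can be added; the closed set is {s0, s2, s3, s5, s6, s10, s12, s14}.

{s0, s2, s3, s5, s6, s10, s12, s14}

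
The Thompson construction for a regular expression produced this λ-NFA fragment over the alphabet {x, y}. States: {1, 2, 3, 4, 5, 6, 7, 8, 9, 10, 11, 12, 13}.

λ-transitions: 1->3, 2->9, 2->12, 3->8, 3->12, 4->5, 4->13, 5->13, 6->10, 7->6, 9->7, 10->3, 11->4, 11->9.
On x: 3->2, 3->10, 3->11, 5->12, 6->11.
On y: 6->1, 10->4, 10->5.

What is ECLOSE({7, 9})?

{3, 6, 7, 8, 9, 10, 12}

Start with {7, 9}.
From 7 via λ: add 6.
From 6 via λ: add 10.
From 10 via λ: add 3.
From 3 via λ: add 8, 12.
No new states can be added; the closed set is {3, 6, 7, 8, 9, 10, 12}.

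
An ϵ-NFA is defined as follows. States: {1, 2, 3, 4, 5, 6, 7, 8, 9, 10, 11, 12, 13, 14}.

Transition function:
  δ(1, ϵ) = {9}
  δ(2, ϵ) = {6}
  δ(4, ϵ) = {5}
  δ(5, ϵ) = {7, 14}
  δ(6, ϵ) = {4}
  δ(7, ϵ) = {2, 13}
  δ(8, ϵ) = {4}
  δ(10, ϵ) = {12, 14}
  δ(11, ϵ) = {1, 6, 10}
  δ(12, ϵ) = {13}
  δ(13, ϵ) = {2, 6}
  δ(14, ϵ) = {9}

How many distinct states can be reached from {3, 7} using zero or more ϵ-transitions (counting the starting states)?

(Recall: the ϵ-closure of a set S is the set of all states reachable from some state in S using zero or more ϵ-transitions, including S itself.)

Start with {3, 7}.
From 7 via ϵ: add 2, 13.
From 2 via ϵ: add 6.
From 6 via ϵ: add 4.
From 4 via ϵ: add 5.
From 5 via ϵ: add 14.
From 14 via ϵ: add 9.
ϵ-closure = {2, 3, 4, 5, 6, 7, 9, 13, 14}, which has 9 states.

9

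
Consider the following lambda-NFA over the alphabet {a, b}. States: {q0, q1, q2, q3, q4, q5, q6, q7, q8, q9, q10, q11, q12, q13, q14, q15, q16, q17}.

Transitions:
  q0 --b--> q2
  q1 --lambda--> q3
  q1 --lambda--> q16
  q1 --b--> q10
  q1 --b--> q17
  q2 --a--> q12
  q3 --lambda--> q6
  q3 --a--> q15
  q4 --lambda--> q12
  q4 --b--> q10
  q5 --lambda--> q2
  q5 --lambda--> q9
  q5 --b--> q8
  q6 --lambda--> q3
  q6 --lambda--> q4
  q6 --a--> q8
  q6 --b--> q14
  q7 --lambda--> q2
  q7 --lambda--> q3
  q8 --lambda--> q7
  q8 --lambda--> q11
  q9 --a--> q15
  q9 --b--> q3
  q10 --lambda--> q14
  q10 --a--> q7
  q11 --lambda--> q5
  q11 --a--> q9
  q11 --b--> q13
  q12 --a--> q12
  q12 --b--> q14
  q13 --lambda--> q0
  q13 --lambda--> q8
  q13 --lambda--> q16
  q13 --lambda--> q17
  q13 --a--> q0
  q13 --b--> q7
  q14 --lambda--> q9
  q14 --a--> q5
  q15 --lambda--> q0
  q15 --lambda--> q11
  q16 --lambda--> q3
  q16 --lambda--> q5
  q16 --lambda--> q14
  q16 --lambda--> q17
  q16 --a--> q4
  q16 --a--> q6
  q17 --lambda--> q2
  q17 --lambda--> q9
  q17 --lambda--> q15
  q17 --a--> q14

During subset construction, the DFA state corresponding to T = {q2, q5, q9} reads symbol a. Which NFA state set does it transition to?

q2 on a → {q12}.
q9 on a → {q15}.
No a-transition from q5.
Union after reading a: {q12, q15}.
Now take the lambda-closure:
From q15 via lambda: add q0, q11.
From q11 via lambda: add q5.
From q5 via lambda: add q2, q9.
No new states can be added; the closed set is {q0, q2, q5, q9, q11, q12, q15}.

{q0, q2, q5, q9, q11, q12, q15}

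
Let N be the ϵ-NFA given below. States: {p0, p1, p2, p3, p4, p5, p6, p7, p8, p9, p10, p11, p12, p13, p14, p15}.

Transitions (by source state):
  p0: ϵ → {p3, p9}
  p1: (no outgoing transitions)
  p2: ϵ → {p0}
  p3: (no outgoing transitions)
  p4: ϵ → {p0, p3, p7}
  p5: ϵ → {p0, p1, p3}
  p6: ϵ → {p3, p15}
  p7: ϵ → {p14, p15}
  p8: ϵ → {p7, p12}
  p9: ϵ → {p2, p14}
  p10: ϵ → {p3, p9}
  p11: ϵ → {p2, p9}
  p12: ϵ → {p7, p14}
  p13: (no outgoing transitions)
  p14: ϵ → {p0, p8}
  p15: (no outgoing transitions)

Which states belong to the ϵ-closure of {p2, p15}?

Start with {p2, p15}.
From p2 via ϵ: add p0.
From p0 via ϵ: add p3, p9.
From p9 via ϵ: add p14.
From p14 via ϵ: add p8.
From p8 via ϵ: add p7, p12.
No new states can be added; the closed set is {p0, p2, p3, p7, p8, p9, p12, p14, p15}.

{p0, p2, p3, p7, p8, p9, p12, p14, p15}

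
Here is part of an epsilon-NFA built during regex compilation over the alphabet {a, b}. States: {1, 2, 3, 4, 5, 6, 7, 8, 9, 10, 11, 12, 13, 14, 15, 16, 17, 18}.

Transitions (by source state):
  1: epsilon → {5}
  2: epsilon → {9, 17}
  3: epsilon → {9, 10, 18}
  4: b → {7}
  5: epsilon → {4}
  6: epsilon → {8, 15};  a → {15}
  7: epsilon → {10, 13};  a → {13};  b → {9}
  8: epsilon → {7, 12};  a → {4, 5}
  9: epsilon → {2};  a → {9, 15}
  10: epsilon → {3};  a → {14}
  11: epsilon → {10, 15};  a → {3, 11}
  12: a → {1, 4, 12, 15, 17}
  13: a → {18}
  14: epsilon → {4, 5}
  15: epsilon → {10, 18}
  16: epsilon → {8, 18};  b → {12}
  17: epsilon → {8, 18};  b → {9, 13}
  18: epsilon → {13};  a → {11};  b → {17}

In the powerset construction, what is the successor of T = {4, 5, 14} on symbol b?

4 on b → {7}.
No b-transition from 5, 14.
Union after reading b: {7}.
Now take the epsilon-closure:
From 7 via epsilon: add 10, 13.
From 10 via epsilon: add 3.
From 3 via epsilon: add 9, 18.
From 9 via epsilon: add 2.
From 2 via epsilon: add 17.
From 17 via epsilon: add 8.
From 8 via epsilon: add 12.
No new states can be added; the closed set is {2, 3, 7, 8, 9, 10, 12, 13, 17, 18}.

{2, 3, 7, 8, 9, 10, 12, 13, 17, 18}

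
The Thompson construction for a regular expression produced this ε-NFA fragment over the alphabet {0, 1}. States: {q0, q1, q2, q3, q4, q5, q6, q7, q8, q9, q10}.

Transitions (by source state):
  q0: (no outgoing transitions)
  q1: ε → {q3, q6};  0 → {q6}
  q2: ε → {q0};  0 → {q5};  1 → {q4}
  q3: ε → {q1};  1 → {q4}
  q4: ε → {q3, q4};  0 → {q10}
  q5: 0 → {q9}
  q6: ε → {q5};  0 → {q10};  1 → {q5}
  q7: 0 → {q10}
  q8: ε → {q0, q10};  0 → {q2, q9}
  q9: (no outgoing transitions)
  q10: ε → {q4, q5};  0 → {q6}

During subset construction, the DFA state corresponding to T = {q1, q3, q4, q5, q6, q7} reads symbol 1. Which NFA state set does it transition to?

q3 on 1 → {q4}.
q6 on 1 → {q5}.
No 1-transition from q1, q4, q5, q7.
Union after reading 1: {q4, q5}.
Now take the ε-closure:
From q4 via ε: add q3.
From q3 via ε: add q1.
From q1 via ε: add q6.
No new states can be added; the closed set is {q1, q3, q4, q5, q6}.

{q1, q3, q4, q5, q6}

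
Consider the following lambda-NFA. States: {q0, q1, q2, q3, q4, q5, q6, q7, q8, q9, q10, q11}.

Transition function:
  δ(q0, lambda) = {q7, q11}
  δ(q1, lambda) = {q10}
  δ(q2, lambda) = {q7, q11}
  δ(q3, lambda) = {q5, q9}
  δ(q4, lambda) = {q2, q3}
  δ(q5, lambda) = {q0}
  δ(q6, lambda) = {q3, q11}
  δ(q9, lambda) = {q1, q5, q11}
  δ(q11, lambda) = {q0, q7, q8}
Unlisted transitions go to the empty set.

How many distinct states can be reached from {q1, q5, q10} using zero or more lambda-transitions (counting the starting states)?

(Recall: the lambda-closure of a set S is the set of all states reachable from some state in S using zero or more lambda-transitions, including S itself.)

Start with {q1, q5, q10}.
From q5 via lambda: add q0.
From q0 via lambda: add q7, q11.
From q11 via lambda: add q8.
lambda-closure = {q0, q1, q5, q7, q8, q10, q11}, which has 7 states.

7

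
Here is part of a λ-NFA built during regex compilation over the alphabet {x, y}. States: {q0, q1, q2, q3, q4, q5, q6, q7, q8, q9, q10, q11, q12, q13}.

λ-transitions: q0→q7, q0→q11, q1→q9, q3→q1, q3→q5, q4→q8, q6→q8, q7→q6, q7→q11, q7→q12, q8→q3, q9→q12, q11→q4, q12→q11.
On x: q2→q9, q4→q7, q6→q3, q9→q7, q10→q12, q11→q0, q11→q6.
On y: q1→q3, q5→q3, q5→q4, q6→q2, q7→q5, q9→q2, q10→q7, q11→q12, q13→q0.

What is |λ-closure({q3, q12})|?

Start with {q3, q12}.
From q3 via λ: add q1, q5.
From q12 via λ: add q11.
From q1 via λ: add q9.
From q11 via λ: add q4.
From q4 via λ: add q8.
λ-closure = {q1, q3, q4, q5, q8, q9, q11, q12}, which has 8 states.

8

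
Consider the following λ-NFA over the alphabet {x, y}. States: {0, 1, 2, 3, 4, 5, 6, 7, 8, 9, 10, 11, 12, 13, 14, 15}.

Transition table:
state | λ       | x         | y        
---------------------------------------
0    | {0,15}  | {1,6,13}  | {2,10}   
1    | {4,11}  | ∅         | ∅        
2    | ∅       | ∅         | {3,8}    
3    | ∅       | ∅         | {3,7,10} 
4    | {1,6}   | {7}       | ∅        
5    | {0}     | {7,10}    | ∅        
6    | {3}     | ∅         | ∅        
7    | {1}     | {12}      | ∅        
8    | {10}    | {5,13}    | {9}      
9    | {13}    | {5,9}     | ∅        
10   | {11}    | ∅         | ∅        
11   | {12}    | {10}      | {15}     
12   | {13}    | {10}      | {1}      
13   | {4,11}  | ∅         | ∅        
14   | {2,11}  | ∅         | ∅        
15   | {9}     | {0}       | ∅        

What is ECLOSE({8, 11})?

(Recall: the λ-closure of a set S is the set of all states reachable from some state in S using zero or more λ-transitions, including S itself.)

Start with {8, 11}.
From 8 via λ: add 10.
From 11 via λ: add 12.
From 12 via λ: add 13.
From 13 via λ: add 4.
From 4 via λ: add 1, 6.
From 6 via λ: add 3.
No new states can be added; the closed set is {1, 3, 4, 6, 8, 10, 11, 12, 13}.

{1, 3, 4, 6, 8, 10, 11, 12, 13}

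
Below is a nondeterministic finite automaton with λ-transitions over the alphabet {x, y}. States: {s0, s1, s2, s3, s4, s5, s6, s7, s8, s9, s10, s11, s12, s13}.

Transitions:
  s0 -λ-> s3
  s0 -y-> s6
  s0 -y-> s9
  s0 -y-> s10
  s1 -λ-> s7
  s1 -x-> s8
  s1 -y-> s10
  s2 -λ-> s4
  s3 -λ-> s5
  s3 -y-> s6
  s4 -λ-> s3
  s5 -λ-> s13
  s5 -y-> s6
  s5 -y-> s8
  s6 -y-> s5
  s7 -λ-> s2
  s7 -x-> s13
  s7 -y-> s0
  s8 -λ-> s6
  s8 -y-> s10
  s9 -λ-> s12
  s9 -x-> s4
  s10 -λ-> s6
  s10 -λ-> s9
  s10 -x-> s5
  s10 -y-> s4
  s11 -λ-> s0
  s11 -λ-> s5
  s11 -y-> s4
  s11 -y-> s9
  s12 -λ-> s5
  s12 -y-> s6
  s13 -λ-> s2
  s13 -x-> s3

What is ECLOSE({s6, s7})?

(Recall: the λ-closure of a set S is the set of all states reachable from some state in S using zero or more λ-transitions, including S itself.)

Start with {s6, s7}.
From s7 via λ: add s2.
From s2 via λ: add s4.
From s4 via λ: add s3.
From s3 via λ: add s5.
From s5 via λ: add s13.
No new states can be added; the closed set is {s2, s3, s4, s5, s6, s7, s13}.

{s2, s3, s4, s5, s6, s7, s13}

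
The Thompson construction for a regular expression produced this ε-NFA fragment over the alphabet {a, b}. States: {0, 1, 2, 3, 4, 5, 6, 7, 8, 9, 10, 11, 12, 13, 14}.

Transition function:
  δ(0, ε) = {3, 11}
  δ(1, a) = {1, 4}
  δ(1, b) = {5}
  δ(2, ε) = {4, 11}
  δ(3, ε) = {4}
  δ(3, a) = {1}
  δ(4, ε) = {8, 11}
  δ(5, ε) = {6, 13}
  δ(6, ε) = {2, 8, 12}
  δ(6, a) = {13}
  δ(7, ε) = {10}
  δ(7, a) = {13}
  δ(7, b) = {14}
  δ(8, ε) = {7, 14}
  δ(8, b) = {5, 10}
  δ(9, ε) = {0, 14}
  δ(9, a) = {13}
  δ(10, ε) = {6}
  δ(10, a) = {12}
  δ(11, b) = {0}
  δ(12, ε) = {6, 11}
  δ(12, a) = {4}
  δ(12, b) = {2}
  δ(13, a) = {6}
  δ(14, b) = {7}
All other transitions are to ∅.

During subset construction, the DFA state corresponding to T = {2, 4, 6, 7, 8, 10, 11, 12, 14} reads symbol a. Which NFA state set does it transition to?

{2, 4, 6, 7, 8, 10, 11, 12, 13, 14}

6 on a → {13}.
7 on a → {13}.
10 on a → {12}.
12 on a → {4}.
No a-transition from 2, 4, 8, 11, 14.
Union after reading a: {4, 12, 13}.
Now take the ε-closure:
From 4 via ε: add 8, 11.
From 12 via ε: add 6.
From 6 via ε: add 2.
From 8 via ε: add 7, 14.
From 7 via ε: add 10.
No new states can be added; the closed set is {2, 4, 6, 7, 8, 10, 11, 12, 13, 14}.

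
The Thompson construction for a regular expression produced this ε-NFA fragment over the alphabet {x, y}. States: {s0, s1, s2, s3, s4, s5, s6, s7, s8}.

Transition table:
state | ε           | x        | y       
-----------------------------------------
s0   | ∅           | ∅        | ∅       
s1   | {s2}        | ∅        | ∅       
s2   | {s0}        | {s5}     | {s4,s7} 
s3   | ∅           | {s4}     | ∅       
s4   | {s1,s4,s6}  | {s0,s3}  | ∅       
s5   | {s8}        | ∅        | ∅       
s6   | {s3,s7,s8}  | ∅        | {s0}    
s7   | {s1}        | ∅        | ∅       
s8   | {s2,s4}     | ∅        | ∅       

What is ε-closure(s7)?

Start with {s7}.
From s7 via ε: add s1.
From s1 via ε: add s2.
From s2 via ε: add s0.
No new states can be added; the closed set is {s0, s1, s2, s7}.

{s0, s1, s2, s7}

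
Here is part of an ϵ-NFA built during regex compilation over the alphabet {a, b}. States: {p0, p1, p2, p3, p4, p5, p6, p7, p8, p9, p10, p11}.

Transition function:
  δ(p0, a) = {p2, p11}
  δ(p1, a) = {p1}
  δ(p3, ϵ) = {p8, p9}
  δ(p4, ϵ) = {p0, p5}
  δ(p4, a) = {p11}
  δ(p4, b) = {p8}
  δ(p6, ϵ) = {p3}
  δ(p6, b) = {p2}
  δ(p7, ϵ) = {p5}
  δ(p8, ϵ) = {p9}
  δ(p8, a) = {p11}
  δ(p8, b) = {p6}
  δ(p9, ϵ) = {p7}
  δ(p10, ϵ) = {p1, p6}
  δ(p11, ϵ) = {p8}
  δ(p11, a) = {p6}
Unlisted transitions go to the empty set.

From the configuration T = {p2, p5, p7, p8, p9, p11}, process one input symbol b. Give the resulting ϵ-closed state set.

p8 on b → {p6}.
No b-transition from p2, p5, p7, p9, p11.
Union after reading b: {p6}.
Now take the ϵ-closure:
From p6 via ϵ: add p3.
From p3 via ϵ: add p8, p9.
From p9 via ϵ: add p7.
From p7 via ϵ: add p5.
No new states can be added; the closed set is {p3, p5, p6, p7, p8, p9}.

{p3, p5, p6, p7, p8, p9}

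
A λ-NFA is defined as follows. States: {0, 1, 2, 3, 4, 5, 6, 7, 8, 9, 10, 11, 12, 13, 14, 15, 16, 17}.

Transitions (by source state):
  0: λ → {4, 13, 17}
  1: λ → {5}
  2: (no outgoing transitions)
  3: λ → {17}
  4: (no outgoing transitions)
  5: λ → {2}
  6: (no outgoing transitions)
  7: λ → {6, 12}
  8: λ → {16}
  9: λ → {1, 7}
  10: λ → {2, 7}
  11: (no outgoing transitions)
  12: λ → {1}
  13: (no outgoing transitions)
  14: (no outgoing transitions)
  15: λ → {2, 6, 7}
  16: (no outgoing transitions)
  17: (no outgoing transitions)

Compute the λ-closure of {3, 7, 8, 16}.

{1, 2, 3, 5, 6, 7, 8, 12, 16, 17}

Start with {3, 7, 8, 16}.
From 3 via λ: add 17.
From 7 via λ: add 6, 12.
From 12 via λ: add 1.
From 1 via λ: add 5.
From 5 via λ: add 2.
No new states can be added; the closed set is {1, 2, 3, 5, 6, 7, 8, 12, 16, 17}.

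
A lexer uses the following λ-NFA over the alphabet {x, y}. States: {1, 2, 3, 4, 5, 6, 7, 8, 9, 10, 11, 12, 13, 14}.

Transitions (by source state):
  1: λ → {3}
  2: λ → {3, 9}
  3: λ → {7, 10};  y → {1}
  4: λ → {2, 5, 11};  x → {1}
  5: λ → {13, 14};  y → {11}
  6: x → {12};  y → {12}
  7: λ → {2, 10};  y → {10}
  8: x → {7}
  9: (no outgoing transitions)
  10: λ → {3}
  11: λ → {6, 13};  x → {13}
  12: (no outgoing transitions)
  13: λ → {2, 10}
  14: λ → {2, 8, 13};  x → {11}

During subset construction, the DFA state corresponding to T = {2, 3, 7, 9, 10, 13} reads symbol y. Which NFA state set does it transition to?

3 on y → {1}.
7 on y → {10}.
No y-transition from 2, 9, 10, 13.
Union after reading y: {1, 10}.
Now take the λ-closure:
From 1 via λ: add 3.
From 3 via λ: add 7.
From 7 via λ: add 2.
From 2 via λ: add 9.
No new states can be added; the closed set is {1, 2, 3, 7, 9, 10}.

{1, 2, 3, 7, 9, 10}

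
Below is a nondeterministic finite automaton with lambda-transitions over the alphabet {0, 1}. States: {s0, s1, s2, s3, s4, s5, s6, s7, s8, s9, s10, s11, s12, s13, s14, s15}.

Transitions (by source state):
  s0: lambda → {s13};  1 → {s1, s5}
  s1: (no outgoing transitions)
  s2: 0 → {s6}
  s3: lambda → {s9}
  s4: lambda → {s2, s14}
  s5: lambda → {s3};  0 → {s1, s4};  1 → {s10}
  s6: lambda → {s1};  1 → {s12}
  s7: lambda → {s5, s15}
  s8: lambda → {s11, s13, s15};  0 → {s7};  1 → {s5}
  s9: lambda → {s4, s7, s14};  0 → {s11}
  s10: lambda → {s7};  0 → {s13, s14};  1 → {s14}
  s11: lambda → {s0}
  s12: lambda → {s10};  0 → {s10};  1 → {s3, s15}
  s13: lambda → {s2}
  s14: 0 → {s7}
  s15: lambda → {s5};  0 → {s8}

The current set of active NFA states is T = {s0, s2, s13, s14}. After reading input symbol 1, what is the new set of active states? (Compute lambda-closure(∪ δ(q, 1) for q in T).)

s0 on 1 → {s1, s5}.
No 1-transition from s2, s13, s14.
Union after reading 1: {s1, s5}.
Now take the lambda-closure:
From s5 via lambda: add s3.
From s3 via lambda: add s9.
From s9 via lambda: add s4, s7, s14.
From s4 via lambda: add s2.
From s7 via lambda: add s15.
No new states can be added; the closed set is {s1, s2, s3, s4, s5, s7, s9, s14, s15}.

{s1, s2, s3, s4, s5, s7, s9, s14, s15}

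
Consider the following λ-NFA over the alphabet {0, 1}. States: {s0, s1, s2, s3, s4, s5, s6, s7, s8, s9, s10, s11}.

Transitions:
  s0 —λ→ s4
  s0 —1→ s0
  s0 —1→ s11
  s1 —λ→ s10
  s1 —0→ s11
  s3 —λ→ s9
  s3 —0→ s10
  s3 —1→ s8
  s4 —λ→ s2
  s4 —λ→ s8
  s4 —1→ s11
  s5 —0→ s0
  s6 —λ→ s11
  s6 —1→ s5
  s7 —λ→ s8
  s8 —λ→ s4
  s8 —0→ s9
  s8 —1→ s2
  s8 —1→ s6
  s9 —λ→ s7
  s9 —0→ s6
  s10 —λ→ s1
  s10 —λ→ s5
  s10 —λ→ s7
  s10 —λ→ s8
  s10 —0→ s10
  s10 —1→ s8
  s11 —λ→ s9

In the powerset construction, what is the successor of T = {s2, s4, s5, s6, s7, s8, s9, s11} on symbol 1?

s4 on 1 → {s11}.
s6 on 1 → {s5}.
s8 on 1 → {s2, s6}.
No 1-transition from s2, s5, s7, s9, s11.
Union after reading 1: {s2, s5, s6, s11}.
Now take the λ-closure:
From s11 via λ: add s9.
From s9 via λ: add s7.
From s7 via λ: add s8.
From s8 via λ: add s4.
No new states can be added; the closed set is {s2, s4, s5, s6, s7, s8, s9, s11}.

{s2, s4, s5, s6, s7, s8, s9, s11}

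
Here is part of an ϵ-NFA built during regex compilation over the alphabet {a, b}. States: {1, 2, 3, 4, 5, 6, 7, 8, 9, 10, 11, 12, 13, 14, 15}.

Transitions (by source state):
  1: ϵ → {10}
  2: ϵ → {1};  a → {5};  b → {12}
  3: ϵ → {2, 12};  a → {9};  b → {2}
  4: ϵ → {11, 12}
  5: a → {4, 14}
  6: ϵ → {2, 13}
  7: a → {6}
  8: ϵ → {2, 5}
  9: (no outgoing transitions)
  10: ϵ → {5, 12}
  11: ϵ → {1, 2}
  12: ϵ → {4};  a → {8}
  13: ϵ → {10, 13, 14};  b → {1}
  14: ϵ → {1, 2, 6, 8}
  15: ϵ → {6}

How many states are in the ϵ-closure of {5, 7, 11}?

8

Start with {5, 7, 11}.
From 11 via ϵ: add 1, 2.
From 1 via ϵ: add 10.
From 10 via ϵ: add 12.
From 12 via ϵ: add 4.
ϵ-closure = {1, 2, 4, 5, 7, 10, 11, 12}, which has 8 states.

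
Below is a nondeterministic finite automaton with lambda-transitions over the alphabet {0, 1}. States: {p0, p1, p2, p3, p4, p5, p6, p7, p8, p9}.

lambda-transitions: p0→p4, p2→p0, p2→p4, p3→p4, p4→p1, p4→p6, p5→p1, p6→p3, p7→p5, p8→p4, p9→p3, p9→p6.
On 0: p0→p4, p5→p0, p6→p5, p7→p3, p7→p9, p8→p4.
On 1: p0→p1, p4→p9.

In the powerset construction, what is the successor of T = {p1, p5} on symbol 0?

p5 on 0 → {p0}.
No 0-transition from p1.
Union after reading 0: {p0}.
Now take the lambda-closure:
From p0 via lambda: add p4.
From p4 via lambda: add p1, p6.
From p6 via lambda: add p3.
No new states can be added; the closed set is {p0, p1, p3, p4, p6}.

{p0, p1, p3, p4, p6}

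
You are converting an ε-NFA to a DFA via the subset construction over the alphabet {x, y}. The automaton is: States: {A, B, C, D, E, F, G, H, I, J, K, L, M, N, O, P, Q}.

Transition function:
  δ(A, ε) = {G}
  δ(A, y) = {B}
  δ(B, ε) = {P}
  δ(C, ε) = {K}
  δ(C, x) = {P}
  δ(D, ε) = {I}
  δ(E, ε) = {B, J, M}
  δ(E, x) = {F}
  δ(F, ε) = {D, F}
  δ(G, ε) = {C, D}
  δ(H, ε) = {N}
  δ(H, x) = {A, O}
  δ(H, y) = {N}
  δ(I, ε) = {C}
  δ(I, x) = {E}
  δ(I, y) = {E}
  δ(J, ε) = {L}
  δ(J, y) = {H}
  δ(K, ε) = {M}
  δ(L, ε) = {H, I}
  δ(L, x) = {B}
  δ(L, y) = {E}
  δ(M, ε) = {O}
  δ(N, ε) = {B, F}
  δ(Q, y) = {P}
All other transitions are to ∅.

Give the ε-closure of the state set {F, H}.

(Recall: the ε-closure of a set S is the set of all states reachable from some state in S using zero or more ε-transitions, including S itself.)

Start with {F, H}.
From F via ε: add D.
From H via ε: add N.
From D via ε: add I.
From N via ε: add B.
From B via ε: add P.
From I via ε: add C.
From C via ε: add K.
From K via ε: add M.
From M via ε: add O.
No new states can be added; the closed set is {B, C, D, F, H, I, K, M, N, O, P}.

{B, C, D, F, H, I, K, M, N, O, P}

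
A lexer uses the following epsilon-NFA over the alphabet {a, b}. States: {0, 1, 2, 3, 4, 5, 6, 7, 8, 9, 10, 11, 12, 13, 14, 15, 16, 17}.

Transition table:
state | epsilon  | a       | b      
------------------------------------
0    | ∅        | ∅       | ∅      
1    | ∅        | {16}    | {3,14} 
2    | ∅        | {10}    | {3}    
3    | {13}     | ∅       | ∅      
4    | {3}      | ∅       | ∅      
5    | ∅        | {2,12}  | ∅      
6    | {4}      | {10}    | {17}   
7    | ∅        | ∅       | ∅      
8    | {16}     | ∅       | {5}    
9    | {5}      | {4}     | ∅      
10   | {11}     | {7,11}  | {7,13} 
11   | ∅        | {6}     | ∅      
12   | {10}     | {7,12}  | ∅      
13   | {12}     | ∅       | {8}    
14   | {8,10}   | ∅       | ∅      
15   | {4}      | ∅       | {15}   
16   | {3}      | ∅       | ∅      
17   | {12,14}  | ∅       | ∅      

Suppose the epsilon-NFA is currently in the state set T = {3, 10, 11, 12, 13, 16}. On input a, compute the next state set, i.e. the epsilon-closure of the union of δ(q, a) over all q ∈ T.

10 on a → {7, 11}.
11 on a → {6}.
12 on a → {7, 12}.
No a-transition from 3, 13, 16.
Union after reading a: {6, 7, 11, 12}.
Now take the epsilon-closure:
From 6 via epsilon: add 4.
From 12 via epsilon: add 10.
From 4 via epsilon: add 3.
From 3 via epsilon: add 13.
No new states can be added; the closed set is {3, 4, 6, 7, 10, 11, 12, 13}.

{3, 4, 6, 7, 10, 11, 12, 13}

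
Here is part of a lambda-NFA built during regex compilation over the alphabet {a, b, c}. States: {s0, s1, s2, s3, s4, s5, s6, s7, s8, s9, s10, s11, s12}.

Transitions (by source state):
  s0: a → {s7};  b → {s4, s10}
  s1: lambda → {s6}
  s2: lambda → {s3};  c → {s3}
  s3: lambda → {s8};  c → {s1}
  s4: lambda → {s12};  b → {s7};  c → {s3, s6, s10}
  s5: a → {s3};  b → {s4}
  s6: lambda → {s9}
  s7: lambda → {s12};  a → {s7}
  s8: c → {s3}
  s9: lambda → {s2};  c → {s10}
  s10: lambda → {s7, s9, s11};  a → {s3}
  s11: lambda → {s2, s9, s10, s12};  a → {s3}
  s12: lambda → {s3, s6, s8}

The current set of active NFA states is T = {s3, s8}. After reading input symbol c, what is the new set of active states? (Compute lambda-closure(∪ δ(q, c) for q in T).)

s3 on c → {s1}.
s8 on c → {s3}.
Union after reading c: {s1, s3}.
Now take the lambda-closure:
From s1 via lambda: add s6.
From s3 via lambda: add s8.
From s6 via lambda: add s9.
From s9 via lambda: add s2.
No new states can be added; the closed set is {s1, s2, s3, s6, s8, s9}.

{s1, s2, s3, s6, s8, s9}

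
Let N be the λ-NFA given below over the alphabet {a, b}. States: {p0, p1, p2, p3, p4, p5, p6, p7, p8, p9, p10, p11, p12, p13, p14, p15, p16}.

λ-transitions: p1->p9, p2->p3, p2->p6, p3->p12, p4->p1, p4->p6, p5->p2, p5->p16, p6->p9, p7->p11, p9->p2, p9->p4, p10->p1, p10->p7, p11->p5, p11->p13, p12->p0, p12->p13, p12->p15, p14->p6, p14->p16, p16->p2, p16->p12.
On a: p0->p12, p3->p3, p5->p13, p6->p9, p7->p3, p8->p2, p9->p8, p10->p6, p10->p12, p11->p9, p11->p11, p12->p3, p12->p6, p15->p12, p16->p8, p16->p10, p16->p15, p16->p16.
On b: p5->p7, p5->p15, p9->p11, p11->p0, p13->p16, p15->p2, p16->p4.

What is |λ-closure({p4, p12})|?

Start with {p4, p12}.
From p4 via λ: add p1, p6.
From p12 via λ: add p0, p13, p15.
From p1 via λ: add p9.
From p9 via λ: add p2.
From p2 via λ: add p3.
λ-closure = {p0, p1, p2, p3, p4, p6, p9, p12, p13, p15}, which has 10 states.

10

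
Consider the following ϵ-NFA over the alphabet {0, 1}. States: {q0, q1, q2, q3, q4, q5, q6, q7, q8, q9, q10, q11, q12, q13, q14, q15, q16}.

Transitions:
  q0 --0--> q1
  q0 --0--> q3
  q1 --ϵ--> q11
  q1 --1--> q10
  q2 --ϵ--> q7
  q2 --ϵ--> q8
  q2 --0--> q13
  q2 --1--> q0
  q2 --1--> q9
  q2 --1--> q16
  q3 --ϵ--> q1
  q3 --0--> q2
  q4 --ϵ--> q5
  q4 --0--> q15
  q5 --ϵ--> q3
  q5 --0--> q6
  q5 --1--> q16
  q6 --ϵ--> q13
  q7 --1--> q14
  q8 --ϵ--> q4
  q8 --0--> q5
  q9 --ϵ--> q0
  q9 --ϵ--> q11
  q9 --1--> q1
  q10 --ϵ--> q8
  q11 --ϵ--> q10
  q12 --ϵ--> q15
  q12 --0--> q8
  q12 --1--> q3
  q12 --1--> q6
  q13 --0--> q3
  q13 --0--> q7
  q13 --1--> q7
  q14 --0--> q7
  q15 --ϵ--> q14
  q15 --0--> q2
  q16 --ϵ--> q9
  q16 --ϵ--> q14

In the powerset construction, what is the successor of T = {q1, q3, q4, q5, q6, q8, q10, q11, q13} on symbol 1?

q1 on 1 → {q10}.
q5 on 1 → {q16}.
q13 on 1 → {q7}.
No 1-transition from q3, q4, q6, q8, q10, q11.
Union after reading 1: {q7, q10, q16}.
Now take the ϵ-closure:
From q10 via ϵ: add q8.
From q16 via ϵ: add q9, q14.
From q8 via ϵ: add q4.
From q9 via ϵ: add q0, q11.
From q4 via ϵ: add q5.
From q5 via ϵ: add q3.
From q3 via ϵ: add q1.
No new states can be added; the closed set is {q0, q1, q3, q4, q5, q7, q8, q9, q10, q11, q14, q16}.

{q0, q1, q3, q4, q5, q7, q8, q9, q10, q11, q14, q16}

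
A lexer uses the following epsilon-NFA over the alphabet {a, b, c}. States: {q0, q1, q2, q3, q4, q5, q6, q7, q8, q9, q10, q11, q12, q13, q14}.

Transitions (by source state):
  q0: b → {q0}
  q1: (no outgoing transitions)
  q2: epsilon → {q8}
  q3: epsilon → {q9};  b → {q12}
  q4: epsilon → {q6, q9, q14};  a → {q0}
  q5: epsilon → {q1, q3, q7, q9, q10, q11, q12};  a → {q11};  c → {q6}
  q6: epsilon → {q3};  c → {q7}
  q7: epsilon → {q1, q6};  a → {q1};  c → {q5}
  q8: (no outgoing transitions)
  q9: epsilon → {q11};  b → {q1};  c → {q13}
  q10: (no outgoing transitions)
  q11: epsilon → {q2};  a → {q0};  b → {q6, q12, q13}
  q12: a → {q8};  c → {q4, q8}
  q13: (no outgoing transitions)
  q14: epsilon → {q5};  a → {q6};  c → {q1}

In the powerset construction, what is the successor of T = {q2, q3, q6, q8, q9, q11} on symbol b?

{q1, q2, q3, q6, q8, q9, q11, q12, q13}

q3 on b → {q12}.
q9 on b → {q1}.
q11 on b → {q6, q12, q13}.
No b-transition from q2, q6, q8.
Union after reading b: {q1, q6, q12, q13}.
Now take the epsilon-closure:
From q6 via epsilon: add q3.
From q3 via epsilon: add q9.
From q9 via epsilon: add q11.
From q11 via epsilon: add q2.
From q2 via epsilon: add q8.
No new states can be added; the closed set is {q1, q2, q3, q6, q8, q9, q11, q12, q13}.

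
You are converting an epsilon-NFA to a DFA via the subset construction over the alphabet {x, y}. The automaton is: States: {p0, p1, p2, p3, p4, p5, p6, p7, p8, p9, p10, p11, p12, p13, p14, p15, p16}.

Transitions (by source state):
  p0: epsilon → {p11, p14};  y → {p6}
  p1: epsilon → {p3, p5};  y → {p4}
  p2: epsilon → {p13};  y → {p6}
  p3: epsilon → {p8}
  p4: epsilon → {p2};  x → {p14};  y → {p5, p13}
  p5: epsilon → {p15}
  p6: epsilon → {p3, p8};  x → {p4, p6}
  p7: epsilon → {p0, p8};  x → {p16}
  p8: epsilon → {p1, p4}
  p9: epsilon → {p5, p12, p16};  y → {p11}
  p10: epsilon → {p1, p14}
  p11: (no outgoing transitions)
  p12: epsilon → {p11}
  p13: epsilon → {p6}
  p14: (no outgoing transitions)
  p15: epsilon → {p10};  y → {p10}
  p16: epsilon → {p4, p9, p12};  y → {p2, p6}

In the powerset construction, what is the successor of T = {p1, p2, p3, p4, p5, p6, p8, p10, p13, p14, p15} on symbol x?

{p1, p2, p3, p4, p5, p6, p8, p10, p13, p14, p15}

p4 on x → {p14}.
p6 on x → {p4, p6}.
No x-transition from p1, p2, p3, p5, p8, p10, p13, p14, p15.
Union after reading x: {p4, p6, p14}.
Now take the epsilon-closure:
From p4 via epsilon: add p2.
From p6 via epsilon: add p3, p8.
From p2 via epsilon: add p13.
From p8 via epsilon: add p1.
From p1 via epsilon: add p5.
From p5 via epsilon: add p15.
From p15 via epsilon: add p10.
No new states can be added; the closed set is {p1, p2, p3, p4, p5, p6, p8, p10, p13, p14, p15}.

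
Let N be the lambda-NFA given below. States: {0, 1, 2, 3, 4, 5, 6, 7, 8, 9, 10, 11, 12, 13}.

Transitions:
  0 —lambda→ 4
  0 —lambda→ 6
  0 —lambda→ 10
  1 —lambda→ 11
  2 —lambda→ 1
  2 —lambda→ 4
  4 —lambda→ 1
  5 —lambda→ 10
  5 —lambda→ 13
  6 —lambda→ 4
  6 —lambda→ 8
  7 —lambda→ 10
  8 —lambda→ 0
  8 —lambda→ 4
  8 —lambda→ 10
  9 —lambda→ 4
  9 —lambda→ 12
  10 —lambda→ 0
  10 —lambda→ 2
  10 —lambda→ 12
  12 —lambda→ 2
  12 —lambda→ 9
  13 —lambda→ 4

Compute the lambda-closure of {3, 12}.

{1, 2, 3, 4, 9, 11, 12}

Start with {3, 12}.
From 12 via lambda: add 2, 9.
From 2 via lambda: add 1, 4.
From 1 via lambda: add 11.
No new states can be added; the closed set is {1, 2, 3, 4, 9, 11, 12}.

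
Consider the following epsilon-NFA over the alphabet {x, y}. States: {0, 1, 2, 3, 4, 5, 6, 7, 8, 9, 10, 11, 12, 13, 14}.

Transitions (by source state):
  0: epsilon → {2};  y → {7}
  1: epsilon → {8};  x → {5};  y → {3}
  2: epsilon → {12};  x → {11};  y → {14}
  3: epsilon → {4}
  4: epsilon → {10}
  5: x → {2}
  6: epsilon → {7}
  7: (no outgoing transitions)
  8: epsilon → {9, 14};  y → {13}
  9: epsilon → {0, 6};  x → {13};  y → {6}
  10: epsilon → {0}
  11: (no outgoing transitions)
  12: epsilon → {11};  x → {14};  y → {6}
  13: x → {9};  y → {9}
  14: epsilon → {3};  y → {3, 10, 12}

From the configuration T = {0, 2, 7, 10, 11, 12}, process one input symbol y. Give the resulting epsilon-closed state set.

0 on y → {7}.
2 on y → {14}.
12 on y → {6}.
No y-transition from 7, 10, 11.
Union after reading y: {6, 7, 14}.
Now take the epsilon-closure:
From 14 via epsilon: add 3.
From 3 via epsilon: add 4.
From 4 via epsilon: add 10.
From 10 via epsilon: add 0.
From 0 via epsilon: add 2.
From 2 via epsilon: add 12.
From 12 via epsilon: add 11.
No new states can be added; the closed set is {0, 2, 3, 4, 6, 7, 10, 11, 12, 14}.

{0, 2, 3, 4, 6, 7, 10, 11, 12, 14}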